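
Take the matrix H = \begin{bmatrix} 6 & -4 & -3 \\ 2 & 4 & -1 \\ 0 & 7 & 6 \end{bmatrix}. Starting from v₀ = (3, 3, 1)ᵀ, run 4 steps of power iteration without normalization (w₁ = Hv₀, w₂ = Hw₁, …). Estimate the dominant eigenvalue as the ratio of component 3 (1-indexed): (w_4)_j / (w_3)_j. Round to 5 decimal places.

4.76675

w1 = Hv₀ = (6·3 + (-4)·3 + (-3)·1; 2·3 + 4·3 + (-1)·1; 0·3 + 7·3 + 6·1) = (3, 17, 27)
w2 = Hw1 = (6·3 + (-4)·17 + (-3)·27; 2·3 + 4·17 + (-1)·27; 0·3 + 7·17 + 6·27) = (-131, 47, 281)
w3 = Hw2 = (-1817, -355, 2015)
w4 = Hw3 = (-15527, -7069, 9605)
Ratio at component: 9605 / 2015 = 4.76675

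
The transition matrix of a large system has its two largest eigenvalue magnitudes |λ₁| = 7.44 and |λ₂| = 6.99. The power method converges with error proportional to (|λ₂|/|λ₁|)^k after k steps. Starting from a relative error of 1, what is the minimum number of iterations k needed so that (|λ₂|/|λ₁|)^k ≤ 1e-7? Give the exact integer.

259

|λ₂/λ₁| = 6.99/7.44 = 0.93952
Need k ≥ ln(1e-7) / ln(0.93952) = -16.1181 / -0.0624 ≈ 258.343
Smallest integer k satisfying the bound: 259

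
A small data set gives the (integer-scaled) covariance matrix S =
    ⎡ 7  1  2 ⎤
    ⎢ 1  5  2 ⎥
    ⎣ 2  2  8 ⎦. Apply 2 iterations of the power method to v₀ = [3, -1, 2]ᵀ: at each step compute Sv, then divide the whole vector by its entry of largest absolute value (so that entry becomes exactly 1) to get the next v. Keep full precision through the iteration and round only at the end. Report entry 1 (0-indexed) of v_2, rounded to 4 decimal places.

Sv0 = (24.00000, 2.00000, 20.00000); divide by 24.00000 → v1 = (1.00000, 0.08333, 0.83333)
Sv1 = (8.75000, 3.08333, 8.83333); divide by 8.83333 → v2 = (0.99057, 0.34906, 1.00000)
Requested entry of v2: 74/212 = 0.3491

0.3491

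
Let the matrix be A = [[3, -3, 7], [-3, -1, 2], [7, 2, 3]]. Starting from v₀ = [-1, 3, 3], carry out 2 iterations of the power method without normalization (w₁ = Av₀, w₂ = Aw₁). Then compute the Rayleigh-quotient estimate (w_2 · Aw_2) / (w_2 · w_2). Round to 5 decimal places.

9.20552

w1 = Av₀ = (9, 6, 8)
w2 = Aw1 = (65, -17, 99)
Aw2 = (939, 20, 718)
w2·Aw2 = 65·939 + (-17)·20 + 99·718 = 131777; w2·w2 = 65·65 + (-17)·(-17) + 99·99 = 14315
λ ≈ 131777/14315 = 9.20552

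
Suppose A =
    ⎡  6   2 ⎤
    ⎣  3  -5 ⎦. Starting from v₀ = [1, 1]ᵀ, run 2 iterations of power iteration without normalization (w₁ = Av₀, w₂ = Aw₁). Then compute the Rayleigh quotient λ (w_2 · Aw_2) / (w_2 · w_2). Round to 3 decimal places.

w1 = Av₀ = (6·1 + 2·1; 3·1 + (-5)·1) = (8, -2)
w2 = Aw1 = (6·8 + 2·(-2); 3·8 + (-5)·(-2)) = (44, 34)
Aw2 = (332, -38)
w2·Aw2 = 44·332 + 34·(-38) = 13316; w2·w2 = 44·44 + 34·34 = 3092
λ ≈ 13316/3092 = 4.307

λ ≈ 4.307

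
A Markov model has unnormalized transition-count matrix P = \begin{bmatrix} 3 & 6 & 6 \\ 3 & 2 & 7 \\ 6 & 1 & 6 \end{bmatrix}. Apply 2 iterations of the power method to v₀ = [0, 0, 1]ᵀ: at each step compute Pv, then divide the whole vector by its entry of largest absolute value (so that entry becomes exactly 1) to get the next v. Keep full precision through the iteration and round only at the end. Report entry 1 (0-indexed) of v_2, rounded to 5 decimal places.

Pv0 = (6.000000, 7.000000, 6.000000); divide by 7.000000 → v1 = (0.857143, 1.000000, 0.857143)
Pv1 = (13.714286, 10.571429, 11.285714); divide by 13.714286 → v2 = (1.000000, 0.770833, 0.822917)
Requested entry of v2: 74/96 = 0.77083

0.77083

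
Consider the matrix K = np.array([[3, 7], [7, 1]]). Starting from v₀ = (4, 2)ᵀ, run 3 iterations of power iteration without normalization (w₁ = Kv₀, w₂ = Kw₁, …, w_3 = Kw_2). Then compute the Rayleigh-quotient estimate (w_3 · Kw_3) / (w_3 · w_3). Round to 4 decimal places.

9.0428

w1 = Kv₀ = (26, 30)
w2 = Kw1 = (288, 212)
w3 = Kw2 = (2348, 2228)
Kw3 = (22640, 18664)
w3·Kw3 = 2348·22640 + 2228·18664 = 94742112; w3·w3 = 2348·2348 + 2228·2228 = 10477088
λ ≈ 94742112/10477088 = 9.0428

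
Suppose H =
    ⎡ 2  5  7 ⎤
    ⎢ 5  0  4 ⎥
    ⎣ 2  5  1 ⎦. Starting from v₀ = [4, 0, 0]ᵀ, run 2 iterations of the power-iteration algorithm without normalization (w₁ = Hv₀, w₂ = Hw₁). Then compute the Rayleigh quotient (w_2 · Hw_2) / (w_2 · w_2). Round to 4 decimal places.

w1 = Hv₀ = (2·4 + 5·0 + 7·0; 5·4 + 0·0 + 4·0; 2·4 + 5·0 + 1·0) = (8, 20, 8)
w2 = Hw1 = (2·8 + 5·20 + 7·8; 5·8 + 0·20 + 4·8; 2·8 + 5·20 + 1·8) = (172, 72, 124)
Hw2 = (1572, 1356, 828)
w2·Hw2 = 172·1572 + 72·1356 + 124·828 = 470688; w2·w2 = 172·172 + 72·72 + 124·124 = 50144
λ ≈ 470688/50144 = 9.3867

λ ≈ 9.3867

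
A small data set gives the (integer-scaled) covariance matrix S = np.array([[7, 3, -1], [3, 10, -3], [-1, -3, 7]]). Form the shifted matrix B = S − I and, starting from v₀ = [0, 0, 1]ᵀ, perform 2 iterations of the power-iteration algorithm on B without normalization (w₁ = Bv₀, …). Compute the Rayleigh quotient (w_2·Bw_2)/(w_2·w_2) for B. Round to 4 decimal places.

B = S − I has rows (6, 3, -1); (3, 9, -3); (-1, -3, 6)
w1 = Bv₀ = (-1, -3, 6)
w2 = Bw1 = (-21, -48, 46)
Bw2 = (-316, -633, 441)
w2·Bw2 = 57306; w2·w2 = 4861; μ ≈ 57306/4861 = 11.7889

11.7889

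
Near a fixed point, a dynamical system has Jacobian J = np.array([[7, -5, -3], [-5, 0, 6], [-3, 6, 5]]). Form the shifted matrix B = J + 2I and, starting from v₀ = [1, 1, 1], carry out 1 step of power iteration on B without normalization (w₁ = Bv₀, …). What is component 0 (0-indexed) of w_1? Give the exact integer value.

B = J + 2I has rows (9, -5, -3); (-5, 2, 6); (-3, 6, 7)
w1 = Bv₀ = (1, 3, 10)
Requested component of w1: 1

1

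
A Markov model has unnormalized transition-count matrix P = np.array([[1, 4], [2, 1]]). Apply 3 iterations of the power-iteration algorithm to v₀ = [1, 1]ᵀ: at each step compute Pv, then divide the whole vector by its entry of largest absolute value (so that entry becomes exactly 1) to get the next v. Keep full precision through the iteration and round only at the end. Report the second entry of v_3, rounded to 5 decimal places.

Pv0 = (5.000000, 3.000000); divide by 5.000000 → v1 = (1.000000, 0.600000)
Pv1 = (3.400000, 2.600000); divide by 3.400000 → v2 = (1.000000, 0.764706)
Pv2 = (4.058824, 2.764706); divide by 4.058824 → v3 = (1.000000, 0.681159)
Requested entry of v3: 47/69 = 0.68116

0.68116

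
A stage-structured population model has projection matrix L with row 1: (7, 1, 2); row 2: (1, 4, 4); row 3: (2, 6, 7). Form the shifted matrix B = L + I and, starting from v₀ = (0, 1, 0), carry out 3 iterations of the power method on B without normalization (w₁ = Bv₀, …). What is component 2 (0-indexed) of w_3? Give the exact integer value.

990

B = L + I has rows (8, 1, 2); (1, 5, 4); (2, 6, 8)
w1 = Bv₀ = (8·0 + 1·1 + 2·0; 1·0 + 5·1 + 4·0; 2·0 + 6·1 + 8·0) = (1, 5, 6)
w2 = Bw1 = (8·1 + 1·5 + 2·6; 1·1 + 5·5 + 4·6; 2·1 + 6·5 + 8·6) = (25, 50, 80)
w3 = Bw2 = (410, 595, 990)
Requested component of w3: 990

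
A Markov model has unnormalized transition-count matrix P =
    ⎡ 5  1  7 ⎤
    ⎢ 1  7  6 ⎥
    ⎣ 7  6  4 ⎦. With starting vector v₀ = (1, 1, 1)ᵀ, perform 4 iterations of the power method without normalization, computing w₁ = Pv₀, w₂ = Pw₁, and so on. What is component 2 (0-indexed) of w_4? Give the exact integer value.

53754

w1 = Pv₀ = (13, 14, 17)
w2 = Pw1 = (198, 213, 243)
w3 = Pw2 = (2904, 3147, 3636)
w4 = Pw3 = (43119, 46749, 53754)
The requested component of w4 is 53754.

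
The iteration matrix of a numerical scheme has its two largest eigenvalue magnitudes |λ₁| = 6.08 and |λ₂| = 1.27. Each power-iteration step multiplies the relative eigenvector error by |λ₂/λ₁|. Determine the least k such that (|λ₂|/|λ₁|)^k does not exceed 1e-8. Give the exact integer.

|λ₂/λ₁| = 1.27/6.08 = 0.20888
Need k ≥ ln(1e-8) / ln(0.20888) = -18.4207 / -1.5660 ≈ 11.763
Smallest integer k satisfying the bound: 12

12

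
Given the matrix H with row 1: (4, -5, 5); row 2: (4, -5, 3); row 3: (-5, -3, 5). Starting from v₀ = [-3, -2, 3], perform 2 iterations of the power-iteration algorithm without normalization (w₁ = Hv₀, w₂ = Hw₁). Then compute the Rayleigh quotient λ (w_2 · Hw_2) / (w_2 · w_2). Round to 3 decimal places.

λ ≈ 1.528

w1 = Hv₀ = (13, 7, 36)
w2 = Hw1 = (197, 125, 94)
Hw2 = (633, 445, -890)
w2·Hw2 = 197·633 + 125·445 + 94·(-890) = 96666; w2·w2 = 197·197 + 125·125 + 94·94 = 63270
λ ≈ 96666/63270 = 1.528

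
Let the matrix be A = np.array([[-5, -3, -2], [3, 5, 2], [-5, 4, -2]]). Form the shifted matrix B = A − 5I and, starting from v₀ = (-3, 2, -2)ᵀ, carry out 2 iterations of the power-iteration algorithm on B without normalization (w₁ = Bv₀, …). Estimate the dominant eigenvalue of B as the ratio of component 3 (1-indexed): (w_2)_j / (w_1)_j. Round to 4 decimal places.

-12.1892

B = A − 5I has rows (-10, -3, -2); (3, 0, 2); (-5, 4, -7)
w1 = Bv₀ = ((-10)·(-3) + (-3)·2 + (-2)·(-2); 3·(-3) + 0·2 + 2·(-2); (-5)·(-3) + 4·2 + (-7)·(-2)) = (28, -13, 37)
w2 = Bw1 = ((-10)·28 + (-3)·(-13) + (-2)·37; 3·28 + 0·(-13) + 2·37; (-5)·28 + 4·(-13) + (-7)·37) = (-315, 158, -451)
Ratio: -451/37 = -12.1892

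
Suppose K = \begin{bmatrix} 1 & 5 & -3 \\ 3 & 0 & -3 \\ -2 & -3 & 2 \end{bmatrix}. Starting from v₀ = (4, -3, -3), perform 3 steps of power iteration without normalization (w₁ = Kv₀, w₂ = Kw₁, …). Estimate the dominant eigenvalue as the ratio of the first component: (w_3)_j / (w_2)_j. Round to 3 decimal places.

λ ≈ 3.136

w1 = Kv₀ = (1·4 + 5·(-3) + (-3)·(-3); 3·4 + 0·(-3) + (-3)·(-3); (-2)·4 + (-3)·(-3) + 2·(-3)) = (-2, 21, -5)
w2 = Kw1 = (1·(-2) + 5·21 + (-3)·(-5); 3·(-2) + 0·21 + (-3)·(-5); (-2)·(-2) + (-3)·21 + 2·(-5)) = (118, 9, -69)
w3 = Kw2 = (370, 561, -401)
Ratio at component: 370 / 118 = 3.136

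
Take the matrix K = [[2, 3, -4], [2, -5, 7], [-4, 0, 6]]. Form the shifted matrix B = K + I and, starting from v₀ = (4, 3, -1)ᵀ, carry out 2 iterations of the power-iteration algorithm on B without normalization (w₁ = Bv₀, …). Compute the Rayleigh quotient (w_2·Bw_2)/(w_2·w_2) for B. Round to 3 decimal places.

9.607

B = K + I has rows (3, 3, -4); (2, -4, 7); (-4, 0, 7)
w1 = Bv₀ = (3·4 + 3·3 + (-4)·(-1); 2·4 + (-4)·3 + 7·(-1); (-4)·4 + 0·3 + 7·(-1)) = (25, -11, -23)
w2 = Bw1 = (3·25 + 3·(-11) + (-4)·(-23); 2·25 + (-4)·(-11) + 7·(-23); (-4)·25 + 0·(-11) + 7·(-23)) = (134, -67, -261)
Bw2 = (1245, -1291, -2363)
w2·Bw2 = 870070; w2·w2 = 90566; μ ≈ 870070/90566 = 9.607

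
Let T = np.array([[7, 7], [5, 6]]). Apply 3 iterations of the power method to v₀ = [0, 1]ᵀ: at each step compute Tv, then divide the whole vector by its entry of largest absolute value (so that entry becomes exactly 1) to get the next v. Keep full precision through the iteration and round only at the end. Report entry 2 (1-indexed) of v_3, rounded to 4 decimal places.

Tv0 = (7.00000, 6.00000); divide by 7.00000 → v1 = (1.00000, 0.85714)
Tv1 = (13.00000, 10.14286); divide by 13.00000 → v2 = (1.00000, 0.78022)
Tv2 = (12.46154, 9.68132); divide by 12.46154 → v3 = (1.00000, 0.77690)
Requested entry of v3: 881/1134 = 0.7769

0.7769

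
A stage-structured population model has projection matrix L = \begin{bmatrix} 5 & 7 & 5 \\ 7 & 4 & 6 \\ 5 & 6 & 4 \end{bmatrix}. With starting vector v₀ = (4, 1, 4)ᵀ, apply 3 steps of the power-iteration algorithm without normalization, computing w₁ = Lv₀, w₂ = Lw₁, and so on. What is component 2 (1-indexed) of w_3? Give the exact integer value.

w1 = Lv₀ = (47, 56, 42)
w2 = Lw1 = (837, 805, 739)
w3 = Lw2 = (13515, 13513, 11971)
The requested component of w3 is 13513.

13513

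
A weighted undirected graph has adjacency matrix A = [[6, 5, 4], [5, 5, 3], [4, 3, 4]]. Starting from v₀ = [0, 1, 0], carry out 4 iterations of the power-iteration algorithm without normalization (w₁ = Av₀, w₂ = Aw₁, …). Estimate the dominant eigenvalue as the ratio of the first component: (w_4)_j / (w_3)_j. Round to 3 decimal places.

13.217

w1 = Av₀ = (5, 5, 3)
w2 = Aw1 = (67, 59, 47)
w3 = Aw2 = (885, 771, 633)
w4 = Aw3 = (11697, 10179, 8385)
Ratio at component: 11697 / 885 = 13.217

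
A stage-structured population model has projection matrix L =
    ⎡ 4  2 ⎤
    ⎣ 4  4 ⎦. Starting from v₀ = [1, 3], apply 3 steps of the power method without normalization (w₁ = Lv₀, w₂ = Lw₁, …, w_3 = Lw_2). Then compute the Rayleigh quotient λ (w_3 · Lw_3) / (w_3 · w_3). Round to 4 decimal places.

λ ≈ 6.8250

w1 = Lv₀ = (10, 16)
w2 = Lw1 = (72, 104)
w3 = Lw2 = (496, 704)
Lw3 = (3392, 4800)
w3·Lw3 = 496·3392 + 704·4800 = 5061632; w3·w3 = 496·496 + 704·704 = 741632
λ ≈ 5061632/741632 = 6.8250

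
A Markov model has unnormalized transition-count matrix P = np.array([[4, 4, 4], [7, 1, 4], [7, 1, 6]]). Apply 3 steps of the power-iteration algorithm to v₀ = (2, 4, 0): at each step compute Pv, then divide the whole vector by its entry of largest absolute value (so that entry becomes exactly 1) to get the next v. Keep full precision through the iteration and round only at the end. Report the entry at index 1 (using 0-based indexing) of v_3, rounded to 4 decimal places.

Pv0 = (24.00000, 18.00000, 18.00000); divide by 24.00000 → v1 = (1.00000, 0.75000, 0.75000)
Pv1 = (10.00000, 10.75000, 12.25000); divide by 12.25000 → v2 = (0.81633, 0.87755, 1.00000)
Pv2 = (10.77551, 10.59184, 12.59184); divide by 12.59184 → v3 = (0.85575, 0.84117, 1.00000)
Requested entry of v3: 3114/3702 = 0.8412

0.8412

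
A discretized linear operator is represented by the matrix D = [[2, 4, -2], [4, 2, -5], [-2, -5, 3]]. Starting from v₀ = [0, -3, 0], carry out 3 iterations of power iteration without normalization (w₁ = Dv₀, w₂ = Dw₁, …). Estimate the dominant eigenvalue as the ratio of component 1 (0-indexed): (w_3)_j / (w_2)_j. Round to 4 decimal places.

λ ≈ 7.9778

w1 = Dv₀ = (-12, -6, 15)
w2 = Dw1 = (-78, -135, 99)
w3 = Dw2 = (-894, -1077, 1128)
Ratio at component: -1077 / -135 = 7.9778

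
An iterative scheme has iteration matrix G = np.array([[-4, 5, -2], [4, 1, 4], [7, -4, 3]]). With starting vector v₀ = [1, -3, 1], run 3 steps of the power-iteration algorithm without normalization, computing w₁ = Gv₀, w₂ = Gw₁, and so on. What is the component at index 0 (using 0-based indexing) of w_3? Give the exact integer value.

w1 = Gv₀ = (-21, 5, 22)
w2 = Gw1 = (65, 9, -101)
w3 = Gw2 = (-13, -135, 116)
The requested component of w3 is -13.

-13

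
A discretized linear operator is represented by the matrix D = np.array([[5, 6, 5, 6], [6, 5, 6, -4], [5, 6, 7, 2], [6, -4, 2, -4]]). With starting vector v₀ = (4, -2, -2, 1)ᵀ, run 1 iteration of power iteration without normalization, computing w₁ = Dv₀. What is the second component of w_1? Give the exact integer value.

-2

w1 = Dv₀ = (5·4 + 6·(-2) + 5·(-2) + 6·1; 6·4 + 5·(-2) + 6·(-2) + (-4)·1; 5·4 + 6·(-2) + 7·(-2) + 2·1; 6·4 + (-4)·(-2) + 2·(-2) + (-4)·1) = (4, -2, -4, 24)
The requested component of w1 is -2.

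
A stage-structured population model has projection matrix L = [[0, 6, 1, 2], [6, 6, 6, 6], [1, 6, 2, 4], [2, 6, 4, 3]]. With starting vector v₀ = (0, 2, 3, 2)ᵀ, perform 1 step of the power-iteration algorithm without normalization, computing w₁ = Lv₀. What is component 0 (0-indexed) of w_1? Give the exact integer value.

19

w1 = Lv₀ = (0·0 + 6·2 + 1·3 + 2·2; 6·0 + 6·2 + 6·3 + 6·2; 1·0 + 6·2 + 2·3 + 4·2; 2·0 + 6·2 + 4·3 + 3·2) = (19, 42, 26, 30)
The requested component of w1 is 19.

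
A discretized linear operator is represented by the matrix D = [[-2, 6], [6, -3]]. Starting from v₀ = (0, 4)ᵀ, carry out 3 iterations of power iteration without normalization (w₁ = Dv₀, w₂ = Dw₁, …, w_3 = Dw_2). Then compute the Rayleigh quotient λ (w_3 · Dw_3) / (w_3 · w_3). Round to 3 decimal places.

w1 = Dv₀ = ((-2)·0 + 6·4; 6·0 + (-3)·4) = (24, -12)
w2 = Dw1 = ((-2)·24 + 6·(-12); 6·24 + (-3)·(-12)) = (-120, 180)
w3 = Dw2 = (1320, -1260)
Dw3 = (-10200, 11700)
w3·Dw3 = 1320·(-10200) + (-1260)·11700 = -28206000; w3·w3 = 1320·1320 + (-1260)·(-1260) = 3330000
λ ≈ -28206000/3330000 = -8.470

λ ≈ -8.470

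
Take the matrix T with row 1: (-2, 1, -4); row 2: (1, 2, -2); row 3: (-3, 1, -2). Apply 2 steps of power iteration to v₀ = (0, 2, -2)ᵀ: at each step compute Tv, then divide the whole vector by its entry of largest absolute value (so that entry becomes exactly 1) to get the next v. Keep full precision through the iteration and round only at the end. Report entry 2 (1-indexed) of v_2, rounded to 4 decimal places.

-0.3889

Tv0 = (10.00000, 8.00000, 6.00000); divide by 10.00000 → v1 = (1.00000, 0.80000, 0.60000)
Tv1 = (-3.60000, 1.40000, -3.40000); divide by -3.60000 → v2 = (1.00000, -0.38889, 0.94444)
Requested entry of v2: 14/-36 = -0.3889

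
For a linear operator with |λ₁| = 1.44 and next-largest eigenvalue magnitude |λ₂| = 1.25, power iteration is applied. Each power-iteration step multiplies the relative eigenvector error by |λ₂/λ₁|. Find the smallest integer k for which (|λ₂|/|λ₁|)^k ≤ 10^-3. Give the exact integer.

|λ₂/λ₁| = 1.25/1.44 = 0.86806
Need k ≥ ln(10^-3) / ln(0.86806) = -6.9078 / -0.1415 ≈ 48.818
Smallest integer k satisfying the bound: 49

49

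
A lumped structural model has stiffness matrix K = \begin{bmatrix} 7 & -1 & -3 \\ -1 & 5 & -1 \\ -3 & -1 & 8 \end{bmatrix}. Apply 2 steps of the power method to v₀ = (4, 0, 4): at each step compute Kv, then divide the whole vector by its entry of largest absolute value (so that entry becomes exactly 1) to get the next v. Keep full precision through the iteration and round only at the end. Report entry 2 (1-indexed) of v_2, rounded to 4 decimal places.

Kv0 = (16.00000, -8.00000, 20.00000); divide by 20.00000 → v1 = (0.80000, -0.40000, 1.00000)
Kv1 = (3.00000, -3.80000, 6.00000); divide by 6.00000 → v2 = (0.50000, -0.63333, 1.00000)
Requested entry of v2: -76/120 = -0.6333

-0.6333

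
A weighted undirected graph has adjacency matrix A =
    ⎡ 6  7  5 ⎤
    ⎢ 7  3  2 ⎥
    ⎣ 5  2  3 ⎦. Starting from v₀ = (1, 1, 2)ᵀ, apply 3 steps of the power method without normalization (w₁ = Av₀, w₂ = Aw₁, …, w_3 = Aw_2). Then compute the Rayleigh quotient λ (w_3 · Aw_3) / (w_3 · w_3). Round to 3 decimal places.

w1 = Av₀ = (23, 14, 13)
w2 = Aw1 = (301, 229, 182)
w3 = Aw2 = (4319, 3158, 2509)
Aw3 = (60565, 44725, 35438)
w3·Aw3 = 4319·60565 + 3158·44725 + 2509·35438 = 491735727; w3·w3 = 4319·4319 + 3158·3158 + 2509·2509 = 34921806
λ ≈ 491735727/34921806 = 14.081

λ ≈ 14.081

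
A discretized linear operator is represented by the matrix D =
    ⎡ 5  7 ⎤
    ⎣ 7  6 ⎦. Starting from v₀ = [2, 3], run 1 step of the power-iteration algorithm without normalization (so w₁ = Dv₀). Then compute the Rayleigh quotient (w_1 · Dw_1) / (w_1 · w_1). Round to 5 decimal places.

12.51234

w1 = Dv₀ = (5·2 + 7·3; 7·2 + 6·3) = (31, 32)
Dw1 = (379, 409)
w1·Dw1 = 31·379 + 32·409 = 24837; w1·w1 = 31·31 + 32·32 = 1985
λ ≈ 24837/1985 = 12.51234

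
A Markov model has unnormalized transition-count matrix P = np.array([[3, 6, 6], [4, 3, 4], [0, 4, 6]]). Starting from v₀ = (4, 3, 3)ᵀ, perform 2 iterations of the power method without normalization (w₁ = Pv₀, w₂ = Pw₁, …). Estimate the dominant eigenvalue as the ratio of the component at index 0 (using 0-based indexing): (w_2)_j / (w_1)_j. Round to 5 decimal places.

11.37500

w1 = Pv₀ = (48, 37, 30)
w2 = Pw1 = (546, 423, 328)
Ratio at component: 546 / 48 = 11.37500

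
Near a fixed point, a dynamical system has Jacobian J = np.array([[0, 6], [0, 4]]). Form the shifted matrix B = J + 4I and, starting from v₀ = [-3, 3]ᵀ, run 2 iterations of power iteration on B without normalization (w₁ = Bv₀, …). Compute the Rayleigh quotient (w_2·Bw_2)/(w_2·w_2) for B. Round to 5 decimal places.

B = J + 4I has rows (4, 6); (0, 8)
w1 = Bv₀ = (4·(-3) + 6·3; 0·(-3) + 8·3) = (6, 24)
w2 = Bw1 = (4·6 + 6·24; 0·6 + 8·24) = (168, 192)
Bw2 = (1824, 1536)
w2·Bw2 = 601344; w2·w2 = 65088; μ ≈ 601344/65088 = 9.23894

μ ≈ 9.23894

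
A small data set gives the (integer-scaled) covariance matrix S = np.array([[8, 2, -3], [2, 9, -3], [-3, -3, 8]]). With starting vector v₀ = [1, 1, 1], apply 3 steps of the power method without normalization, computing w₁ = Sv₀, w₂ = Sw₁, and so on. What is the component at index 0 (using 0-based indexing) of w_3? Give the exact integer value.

775

w1 = Sv₀ = (7, 8, 2)
w2 = Sw1 = (66, 80, -29)
w3 = Sw2 = (775, 939, -670)
The requested component of w3 is 775.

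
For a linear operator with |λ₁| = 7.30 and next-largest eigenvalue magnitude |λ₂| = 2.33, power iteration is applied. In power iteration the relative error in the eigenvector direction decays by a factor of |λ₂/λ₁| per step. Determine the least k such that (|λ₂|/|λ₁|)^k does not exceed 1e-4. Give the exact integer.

|λ₂/λ₁| = 2.33/7.30 = 0.31918
Need k ≥ ln(1e-4) / ln(0.31918) = -9.2103 / -1.1420 ≈ 8.065
Smallest integer k satisfying the bound: 9

9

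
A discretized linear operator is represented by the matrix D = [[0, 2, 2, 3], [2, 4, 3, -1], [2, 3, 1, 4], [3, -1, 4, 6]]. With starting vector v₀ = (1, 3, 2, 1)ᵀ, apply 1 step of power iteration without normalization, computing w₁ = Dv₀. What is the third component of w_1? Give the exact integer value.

w1 = Dv₀ = (0·1 + 2·3 + 2·2 + 3·1; 2·1 + 4·3 + 3·2 + (-1)·1; 2·1 + 3·3 + 1·2 + 4·1; 3·1 + (-1)·3 + 4·2 + 6·1) = (13, 19, 17, 14)
The requested component of w1 is 17.

17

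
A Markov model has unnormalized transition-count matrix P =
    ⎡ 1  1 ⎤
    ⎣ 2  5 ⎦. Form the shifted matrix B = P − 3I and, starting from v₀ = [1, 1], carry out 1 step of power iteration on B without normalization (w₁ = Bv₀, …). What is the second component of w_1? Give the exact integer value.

4

B = P − 3I has rows (-2, 1); (2, 2)
w1 = Bv₀ = ((-2)·1 + 1·1; 2·1 + 2·1) = (-1, 4)
Requested component of w1: 4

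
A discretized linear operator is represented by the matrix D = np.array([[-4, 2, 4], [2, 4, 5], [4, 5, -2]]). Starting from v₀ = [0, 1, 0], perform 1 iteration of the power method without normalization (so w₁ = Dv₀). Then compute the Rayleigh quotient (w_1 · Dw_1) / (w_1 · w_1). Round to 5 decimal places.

w1 = Dv₀ = (2, 4, 5)
Dw1 = (20, 45, 18)
w1·Dw1 = 2·20 + 4·45 + 5·18 = 310; w1·w1 = 2·2 + 4·4 + 5·5 = 45
λ ≈ 310/45 = 6.88889

λ ≈ 6.88889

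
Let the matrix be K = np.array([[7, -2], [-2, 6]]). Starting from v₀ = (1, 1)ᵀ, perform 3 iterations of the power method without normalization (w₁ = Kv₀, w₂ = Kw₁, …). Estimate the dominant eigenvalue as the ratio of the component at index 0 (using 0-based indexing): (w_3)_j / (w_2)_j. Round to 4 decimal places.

5.9630

w1 = Kv₀ = (5, 4)
w2 = Kw1 = (27, 14)
w3 = Kw2 = (161, 30)
Ratio at component: 161 / 27 = 5.9630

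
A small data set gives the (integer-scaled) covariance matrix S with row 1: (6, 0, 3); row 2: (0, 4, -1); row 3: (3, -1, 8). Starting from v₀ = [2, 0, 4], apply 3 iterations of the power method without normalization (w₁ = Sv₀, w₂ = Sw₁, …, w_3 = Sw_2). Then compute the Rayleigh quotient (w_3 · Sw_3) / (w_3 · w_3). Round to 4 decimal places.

w1 = Sv₀ = (24, -4, 38)
w2 = Sw1 = (258, -54, 380)
w3 = Sw2 = (2688, -596, 3868)
Sw3 = (27732, -6252, 39604)
w3·Sw3 = 2688·27732 + (-596)·(-6252) + 3868·39604 = 231458080; w3·w3 = 2688·2688 + (-596)·(-596) + 3868·3868 = 22541984
λ ≈ 231458080/22541984 = 10.2679

λ ≈ 10.2679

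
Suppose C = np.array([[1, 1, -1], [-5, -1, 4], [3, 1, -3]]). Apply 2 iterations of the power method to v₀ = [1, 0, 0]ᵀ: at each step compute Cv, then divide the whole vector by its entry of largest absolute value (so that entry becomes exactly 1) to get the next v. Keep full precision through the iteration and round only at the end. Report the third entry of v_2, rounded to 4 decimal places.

Cv0 = (1.00000, -5.00000, 3.00000); divide by -5.00000 → v1 = (-0.20000, 1.00000, -0.60000)
Cv1 = (1.40000, -2.40000, 2.20000); divide by -2.40000 → v2 = (-0.58333, 1.00000, -0.91667)
Requested entry of v2: -11/12 = -0.9167

-0.9167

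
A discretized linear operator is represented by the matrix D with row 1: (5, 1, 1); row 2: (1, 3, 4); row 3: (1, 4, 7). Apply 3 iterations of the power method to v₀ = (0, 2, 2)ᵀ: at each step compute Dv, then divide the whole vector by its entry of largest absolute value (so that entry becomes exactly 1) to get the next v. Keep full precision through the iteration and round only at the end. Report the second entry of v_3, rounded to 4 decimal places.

0.6287

Dv0 = (4.00000, 14.00000, 22.00000); divide by 22.00000 → v1 = (0.18182, 0.63636, 1.00000)
Dv1 = (2.54545, 6.09091, 9.72727); divide by 9.72727 → v2 = (0.26168, 0.62617, 1.00000)
Dv2 = (2.93458, 6.14019, 9.76636); divide by 9.76636 → v3 = (0.30048, 0.62871, 1.00000)
Requested entry of v3: 1314/2090 = 0.6287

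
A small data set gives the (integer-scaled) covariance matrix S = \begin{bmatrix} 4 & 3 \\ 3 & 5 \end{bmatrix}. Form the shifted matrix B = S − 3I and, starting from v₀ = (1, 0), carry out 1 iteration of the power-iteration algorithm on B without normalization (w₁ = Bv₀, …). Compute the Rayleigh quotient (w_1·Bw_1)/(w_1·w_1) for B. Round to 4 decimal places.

B = S − 3I has rows (1, 3); (3, 2)
w1 = Bv₀ = (1, 3)
Bw1 = (10, 9)
w1·Bw1 = 37; w1·w1 = 10; μ ≈ 37/10 = 3.7000

μ ≈ 3.7000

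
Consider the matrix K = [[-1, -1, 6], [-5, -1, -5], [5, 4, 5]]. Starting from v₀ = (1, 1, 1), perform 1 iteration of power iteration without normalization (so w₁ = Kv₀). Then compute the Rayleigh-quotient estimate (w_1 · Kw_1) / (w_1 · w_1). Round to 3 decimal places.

w1 = Kv₀ = ((-1)·1 + (-1)·1 + 6·1; (-5)·1 + (-1)·1 + (-5)·1; 5·1 + 4·1 + 5·1) = (4, -11, 14)
Kw1 = (91, -79, 46)
w1·Kw1 = 4·91 + (-11)·(-79) + 14·46 = 1877; w1·w1 = 4·4 + (-11)·(-11) + 14·14 = 333
λ ≈ 1877/333 = 5.637

λ ≈ 5.637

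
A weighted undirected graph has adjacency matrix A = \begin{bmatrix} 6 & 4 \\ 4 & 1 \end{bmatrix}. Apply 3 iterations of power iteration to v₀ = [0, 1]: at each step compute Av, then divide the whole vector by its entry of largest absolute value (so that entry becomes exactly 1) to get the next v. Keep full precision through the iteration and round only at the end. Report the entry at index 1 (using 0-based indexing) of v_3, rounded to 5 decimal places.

0.54661

Av0 = (4.000000, 1.000000); divide by 4.000000 → v1 = (1.000000, 0.250000)
Av1 = (7.000000, 4.250000); divide by 7.000000 → v2 = (1.000000, 0.607143)
Av2 = (8.428571, 4.607143); divide by 8.428571 → v3 = (1.000000, 0.546610)
Requested entry of v3: 129/236 = 0.54661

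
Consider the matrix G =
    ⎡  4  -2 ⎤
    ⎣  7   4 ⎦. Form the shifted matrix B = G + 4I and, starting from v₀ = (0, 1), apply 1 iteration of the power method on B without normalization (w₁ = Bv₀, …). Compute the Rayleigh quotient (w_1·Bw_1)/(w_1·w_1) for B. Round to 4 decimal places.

B = G + 4I has rows (8, -2); (7, 8)
w1 = Bv₀ = (8·0 + (-2)·1; 7·0 + 8·1) = (-2, 8)
Bw1 = (-32, 50)
w1·Bw1 = 464; w1·w1 = 68; μ ≈ 464/68 = 6.8235

6.8235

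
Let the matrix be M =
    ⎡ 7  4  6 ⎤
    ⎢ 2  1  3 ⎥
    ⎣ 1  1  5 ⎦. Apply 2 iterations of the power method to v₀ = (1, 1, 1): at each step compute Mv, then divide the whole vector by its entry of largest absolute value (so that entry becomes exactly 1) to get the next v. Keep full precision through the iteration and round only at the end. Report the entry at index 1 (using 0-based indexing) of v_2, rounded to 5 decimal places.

0.32973

Mv0 = (17.000000, 6.000000, 7.000000); divide by 17.000000 → v1 = (1.000000, 0.352941, 0.411765)
Mv1 = (10.882353, 3.588235, 3.411765); divide by 10.882353 → v2 = (1.000000, 0.329730, 0.313514)
Requested entry of v2: 61/185 = 0.32973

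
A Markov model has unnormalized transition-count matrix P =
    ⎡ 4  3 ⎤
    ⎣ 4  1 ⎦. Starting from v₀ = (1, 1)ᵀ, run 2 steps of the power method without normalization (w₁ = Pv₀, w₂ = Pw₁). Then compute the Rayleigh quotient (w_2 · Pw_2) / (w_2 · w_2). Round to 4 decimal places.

w1 = Pv₀ = (4·1 + 3·1; 4·1 + 1·1) = (7, 5)
w2 = Pw1 = (4·7 + 3·5; 4·7 + 1·5) = (43, 33)
Pw2 = (271, 205)
w2·Pw2 = 43·271 + 33·205 = 18418; w2·w2 = 43·43 + 33·33 = 2938
λ ≈ 18418/2938 = 6.2689

6.2689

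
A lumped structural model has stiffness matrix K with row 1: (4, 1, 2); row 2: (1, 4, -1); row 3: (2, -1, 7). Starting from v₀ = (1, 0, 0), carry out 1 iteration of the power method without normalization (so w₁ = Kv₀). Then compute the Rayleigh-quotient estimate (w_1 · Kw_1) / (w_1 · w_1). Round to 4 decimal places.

λ ≈ 6.2857

w1 = Kv₀ = (4·1 + 1·0 + 2·0; 1·1 + 4·0 + (-1)·0; 2·1 + (-1)·0 + 7·0) = (4, 1, 2)
Kw1 = (21, 6, 21)
w1·Kw1 = 4·21 + 1·6 + 2·21 = 132; w1·w1 = 4·4 + 1·1 + 2·2 = 21
λ ≈ 132/21 = 6.2857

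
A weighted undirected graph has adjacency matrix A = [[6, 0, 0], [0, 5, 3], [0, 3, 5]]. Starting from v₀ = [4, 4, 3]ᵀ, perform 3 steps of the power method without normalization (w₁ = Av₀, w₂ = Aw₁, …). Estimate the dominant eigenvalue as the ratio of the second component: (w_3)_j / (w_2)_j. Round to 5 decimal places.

λ ≈ 7.94690

w1 = Av₀ = (6·4 + 0·4 + 0·3; 0·4 + 5·4 + 3·3; 0·4 + 3·4 + 5·3) = (24, 29, 27)
w2 = Aw1 = (6·24 + 0·29 + 0·27; 0·24 + 5·29 + 3·27; 0·24 + 3·29 + 5·27) = (144, 226, 222)
w3 = Aw2 = (864, 1796, 1788)
Ratio at component: 1796 / 226 = 7.94690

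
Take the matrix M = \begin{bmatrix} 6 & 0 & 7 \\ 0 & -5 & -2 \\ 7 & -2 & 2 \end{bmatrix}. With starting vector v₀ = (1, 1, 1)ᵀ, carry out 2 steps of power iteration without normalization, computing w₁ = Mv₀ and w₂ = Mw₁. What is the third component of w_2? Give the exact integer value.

119

w1 = Mv₀ = (13, -7, 7)
w2 = Mw1 = (127, 21, 119)
The requested component of w2 is 119.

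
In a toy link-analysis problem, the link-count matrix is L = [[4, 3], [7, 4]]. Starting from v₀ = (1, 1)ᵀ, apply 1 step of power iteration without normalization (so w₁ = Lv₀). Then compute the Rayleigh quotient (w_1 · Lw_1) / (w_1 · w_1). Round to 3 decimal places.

8.529

w1 = Lv₀ = (4·1 + 3·1; 7·1 + 4·1) = (7, 11)
Lw1 = (61, 93)
w1·Lw1 = 7·61 + 11·93 = 1450; w1·w1 = 7·7 + 11·11 = 170
λ ≈ 1450/170 = 8.529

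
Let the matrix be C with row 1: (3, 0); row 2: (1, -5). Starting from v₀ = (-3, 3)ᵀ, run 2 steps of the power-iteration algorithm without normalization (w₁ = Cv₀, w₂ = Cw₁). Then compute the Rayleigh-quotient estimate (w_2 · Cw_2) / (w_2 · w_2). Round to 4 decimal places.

w1 = Cv₀ = (3·(-3) + 0·3; 1·(-3) + (-5)·3) = (-9, -18)
w2 = Cw1 = (3·(-9) + 0·(-18); 1·(-9) + (-5)·(-18)) = (-27, 81)
Cw2 = (-81, -432)
w2·Cw2 = (-27)·(-81) + 81·(-432) = -32805; w2·w2 = (-27)·(-27) + 81·81 = 7290
λ ≈ -32805/7290 = -4.5000

λ ≈ -4.5000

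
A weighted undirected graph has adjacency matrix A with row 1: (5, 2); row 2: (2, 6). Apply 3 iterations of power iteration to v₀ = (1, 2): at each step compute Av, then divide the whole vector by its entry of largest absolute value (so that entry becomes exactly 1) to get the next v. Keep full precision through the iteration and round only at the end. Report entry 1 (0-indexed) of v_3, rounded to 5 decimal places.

1.00000

Av0 = (9.000000, 14.000000); divide by 14.000000 → v1 = (0.642857, 1.000000)
Av1 = (5.214286, 7.285714); divide by 7.285714 → v2 = (0.715686, 1.000000)
Av2 = (5.578431, 7.431373); divide by 7.431373 → v3 = (0.750660, 1.000000)
Requested entry of v3: 758/758 = 1.00000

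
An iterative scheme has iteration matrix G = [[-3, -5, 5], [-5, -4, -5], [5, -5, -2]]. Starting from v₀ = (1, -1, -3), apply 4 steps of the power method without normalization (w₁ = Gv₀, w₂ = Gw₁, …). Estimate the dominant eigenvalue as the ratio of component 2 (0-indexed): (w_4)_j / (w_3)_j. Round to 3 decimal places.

-10.035

w1 = Gv₀ = (-13, 14, 16)
w2 = Gw1 = (49, -71, -167)
w3 = Gw2 = (-627, 874, 934)
w4 = Gw3 = (2181, -5031, -9373)
Ratio at component: -9373 / 934 = -10.035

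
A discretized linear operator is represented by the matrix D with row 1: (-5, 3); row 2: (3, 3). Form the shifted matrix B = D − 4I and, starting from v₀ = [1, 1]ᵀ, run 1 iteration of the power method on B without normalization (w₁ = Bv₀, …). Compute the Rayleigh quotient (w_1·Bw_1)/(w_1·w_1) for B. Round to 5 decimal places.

B = D − 4I has rows (-9, 3); (3, -1)
w1 = Bv₀ = (-6, 2)
Bw1 = (60, -20)
w1·Bw1 = -400; w1·w1 = 40; μ ≈ -400/40 = -10.00000

-10.00000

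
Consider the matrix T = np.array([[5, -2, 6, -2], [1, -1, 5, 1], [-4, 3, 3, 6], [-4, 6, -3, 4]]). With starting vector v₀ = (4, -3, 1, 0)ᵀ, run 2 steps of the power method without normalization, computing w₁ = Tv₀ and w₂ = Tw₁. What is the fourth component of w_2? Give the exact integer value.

w1 = Tv₀ = (32, 12, -22, -37)
w2 = Tw1 = (78, -127, -380, -138)
The requested component of w2 is -138.

-138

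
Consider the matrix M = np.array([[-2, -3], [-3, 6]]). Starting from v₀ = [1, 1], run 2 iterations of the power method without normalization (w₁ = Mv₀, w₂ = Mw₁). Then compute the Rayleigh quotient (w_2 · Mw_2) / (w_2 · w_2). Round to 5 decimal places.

5.81101

w1 = Mv₀ = (-5, 3)
w2 = Mw1 = (1, 33)
Mw2 = (-101, 195)
w2·Mw2 = 1·(-101) + 33·195 = 6334; w2·w2 = 1·1 + 33·33 = 1090
λ ≈ 6334/1090 = 5.81101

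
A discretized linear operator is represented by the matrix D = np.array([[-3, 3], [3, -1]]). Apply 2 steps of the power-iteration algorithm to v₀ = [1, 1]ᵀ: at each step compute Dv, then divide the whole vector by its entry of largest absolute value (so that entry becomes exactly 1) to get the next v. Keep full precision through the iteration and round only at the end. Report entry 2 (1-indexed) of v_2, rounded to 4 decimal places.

Dv0 = (0.00000, 2.00000); divide by 2.00000 → v1 = (0.00000, 1.00000)
Dv1 = (3.00000, -1.00000); divide by 3.00000 → v2 = (1.00000, -0.33333)
Requested entry of v2: -2/6 = -0.3333

-0.3333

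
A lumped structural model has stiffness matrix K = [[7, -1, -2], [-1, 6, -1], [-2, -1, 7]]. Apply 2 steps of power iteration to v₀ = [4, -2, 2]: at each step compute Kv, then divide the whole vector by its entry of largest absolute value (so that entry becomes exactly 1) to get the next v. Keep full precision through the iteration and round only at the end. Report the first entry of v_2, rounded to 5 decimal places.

Kv0 = (26.000000, -18.000000, 8.000000); divide by 26.000000 → v1 = (1.000000, -0.692308, 0.307692)
Kv1 = (7.076923, -5.461538, 0.846154); divide by 7.076923 → v2 = (1.000000, -0.771739, 0.119565)
Requested entry of v2: 184/184 = 1.00000

1.00000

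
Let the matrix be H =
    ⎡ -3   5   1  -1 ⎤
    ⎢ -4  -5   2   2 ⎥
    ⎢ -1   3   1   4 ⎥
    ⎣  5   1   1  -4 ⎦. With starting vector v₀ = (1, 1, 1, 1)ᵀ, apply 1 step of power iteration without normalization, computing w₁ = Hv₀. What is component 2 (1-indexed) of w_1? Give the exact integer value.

w1 = Hv₀ = (2, -5, 7, 3)
The requested component of w1 is -5.

-5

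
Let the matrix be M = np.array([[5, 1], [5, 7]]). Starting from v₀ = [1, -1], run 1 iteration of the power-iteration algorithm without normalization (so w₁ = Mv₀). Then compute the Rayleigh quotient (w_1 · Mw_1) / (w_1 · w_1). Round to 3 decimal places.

w1 = Mv₀ = (5·1 + 1·(-1); 5·1 + 7·(-1)) = (4, -2)
Mw1 = (18, 6)
w1·Mw1 = 4·18 + (-2)·6 = 60; w1·w1 = 4·4 + (-2)·(-2) = 20
λ ≈ 60/20 = 3.000

3.000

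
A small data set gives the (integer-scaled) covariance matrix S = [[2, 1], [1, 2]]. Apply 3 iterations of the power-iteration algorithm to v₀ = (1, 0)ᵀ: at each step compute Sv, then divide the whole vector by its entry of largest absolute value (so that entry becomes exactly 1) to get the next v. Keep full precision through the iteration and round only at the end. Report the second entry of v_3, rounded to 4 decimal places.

0.9286

Sv0 = (2.00000, 1.00000); divide by 2.00000 → v1 = (1.00000, 0.50000)
Sv1 = (2.50000, 2.00000); divide by 2.50000 → v2 = (1.00000, 0.80000)
Sv2 = (2.80000, 2.60000); divide by 2.80000 → v3 = (1.00000, 0.92857)
Requested entry of v3: 13/14 = 0.9286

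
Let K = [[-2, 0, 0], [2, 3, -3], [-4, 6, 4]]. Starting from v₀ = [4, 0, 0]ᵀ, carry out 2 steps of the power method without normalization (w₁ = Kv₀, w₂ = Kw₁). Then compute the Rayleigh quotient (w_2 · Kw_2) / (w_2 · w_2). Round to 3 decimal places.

λ ≈ 3.667

w1 = Kv₀ = ((-2)·4 + 0·0 + 0·0; 2·4 + 3·0 + (-3)·0; (-4)·4 + 6·0 + 4·0) = (-8, 8, -16)
w2 = Kw1 = ((-2)·(-8) + 0·8 + 0·(-16); 2·(-8) + 3·8 + (-3)·(-16); (-4)·(-8) + 6·8 + 4·(-16)) = (16, 56, 16)
Kw2 = (-32, 152, 336)
w2·Kw2 = 16·(-32) + 56·152 + 16·336 = 13376; w2·w2 = 16·16 + 56·56 + 16·16 = 3648
λ ≈ 13376/3648 = 3.667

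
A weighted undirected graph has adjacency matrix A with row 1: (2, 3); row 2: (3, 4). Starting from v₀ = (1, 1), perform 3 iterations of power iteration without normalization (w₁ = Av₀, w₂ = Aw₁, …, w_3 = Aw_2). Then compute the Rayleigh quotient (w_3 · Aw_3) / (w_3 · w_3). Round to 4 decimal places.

w1 = Av₀ = (2·1 + 3·1; 3·1 + 4·1) = (5, 7)
w2 = Aw1 = (2·5 + 3·7; 3·5 + 4·7) = (31, 43)
w3 = Aw2 = (191, 265)
Aw3 = (1177, 1633)
w3·Aw3 = 191·1177 + 265·1633 = 657552; w3·w3 = 191·191 + 265·265 = 106706
λ ≈ 657552/106706 = 6.1623

6.1623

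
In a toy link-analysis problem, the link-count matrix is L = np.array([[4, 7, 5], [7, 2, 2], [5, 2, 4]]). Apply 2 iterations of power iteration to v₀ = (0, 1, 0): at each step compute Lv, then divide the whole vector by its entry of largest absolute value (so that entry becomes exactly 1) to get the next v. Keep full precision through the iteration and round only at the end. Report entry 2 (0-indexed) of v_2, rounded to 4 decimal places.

0.8246

Lv0 = (7.00000, 2.00000, 2.00000); divide by 7.00000 → v1 = (1.00000, 0.28571, 0.28571)
Lv1 = (7.42857, 8.14286, 6.71429); divide by 8.14286 → v2 = (0.91228, 1.00000, 0.82456)
Requested entry of v2: 47/57 = 0.8246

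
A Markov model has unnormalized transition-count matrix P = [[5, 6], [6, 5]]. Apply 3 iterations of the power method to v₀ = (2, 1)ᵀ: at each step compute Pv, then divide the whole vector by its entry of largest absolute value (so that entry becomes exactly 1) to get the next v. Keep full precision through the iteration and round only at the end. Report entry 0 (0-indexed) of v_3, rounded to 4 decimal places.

0.9995

Pv0 = (16.00000, 17.00000); divide by 17.00000 → v1 = (0.94118, 1.00000)
Pv1 = (10.70588, 10.64706); divide by 10.70588 → v2 = (1.00000, 0.99451)
Pv2 = (10.96703, 10.97253); divide by 10.97253 → v3 = (0.99950, 1.00000)
Requested entry of v3: 1996/1997 = 0.9995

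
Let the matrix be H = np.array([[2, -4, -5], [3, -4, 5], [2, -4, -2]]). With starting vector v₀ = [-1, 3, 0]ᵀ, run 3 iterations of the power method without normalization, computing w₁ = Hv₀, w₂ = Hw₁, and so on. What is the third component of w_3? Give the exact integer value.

w1 = Hv₀ = (2·(-1) + (-4)·3 + (-5)·0; 3·(-1) + (-4)·3 + 5·0; 2·(-1) + (-4)·3 + (-2)·0) = (-14, -15, -14)
w2 = Hw1 = (2·(-14) + (-4)·(-15) + (-5)·(-14); 3·(-14) + (-4)·(-15) + 5·(-14); 2·(-14) + (-4)·(-15) + (-2)·(-14)) = (102, -52, 60)
w3 = Hw2 = (112, 814, 292)
The requested component of w3 is 292.

292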